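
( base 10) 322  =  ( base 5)2242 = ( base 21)f7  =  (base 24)DA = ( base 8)502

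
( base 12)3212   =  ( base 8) 12556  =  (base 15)195B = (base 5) 133421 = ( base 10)5486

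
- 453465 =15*( - 30231) 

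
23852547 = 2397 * 9951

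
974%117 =38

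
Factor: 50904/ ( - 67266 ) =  - 2^2*7^1*37^(- 1) = - 28/37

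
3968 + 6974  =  10942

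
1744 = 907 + 837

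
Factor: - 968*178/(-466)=2^3*11^2*89^1*233^( - 1 ) = 86152/233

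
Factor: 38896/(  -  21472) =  - 221/122 = - 2^( - 1)* 13^1*17^1  *61^( - 1)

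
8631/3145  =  8631/3145 =2.74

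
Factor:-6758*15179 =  - 102579682 = - 2^1*31^1*43^1*109^1*353^1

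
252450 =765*330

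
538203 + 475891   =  1014094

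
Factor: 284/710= 2/5 = 2^1*5^(-1 )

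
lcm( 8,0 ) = 0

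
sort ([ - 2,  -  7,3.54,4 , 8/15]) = [ - 7,-2,8/15, 3.54,4] 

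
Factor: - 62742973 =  - 1381^1*45433^1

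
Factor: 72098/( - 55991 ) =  - 2^1 * 47^1*73^( - 1) = - 94/73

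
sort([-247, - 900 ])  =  [ - 900, - 247]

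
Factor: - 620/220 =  - 11^( - 1)*31^1 = - 31/11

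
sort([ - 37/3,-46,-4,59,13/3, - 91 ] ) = [ - 91, - 46,-37/3, - 4 , 13/3,59 ] 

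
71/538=71/538=0.13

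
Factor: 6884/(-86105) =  - 2^2*5^(  -  1)*17^ ( - 1 )*1013^ ( - 1)*1721^1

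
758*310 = 234980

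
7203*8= 57624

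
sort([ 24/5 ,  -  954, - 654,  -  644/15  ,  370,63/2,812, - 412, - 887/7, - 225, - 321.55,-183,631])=[ - 954, - 654,-412, -321.55, - 225, - 183, - 887/7, - 644/15,24/5,63/2, 370,631,812]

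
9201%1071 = 633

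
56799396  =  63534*894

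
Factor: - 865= - 5^1*173^1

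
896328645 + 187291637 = 1083620282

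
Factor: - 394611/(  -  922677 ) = 19^1*23^1 *43^1*53^ ( - 1 )*829^ ( - 1 ) = 18791/43937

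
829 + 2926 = 3755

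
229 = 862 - 633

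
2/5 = 2/5 = 0.40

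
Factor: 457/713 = 23^ ( - 1)*31^( - 1 )*  457^1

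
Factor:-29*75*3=-6525 = - 3^2*5^2*29^1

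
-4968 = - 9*552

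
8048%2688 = 2672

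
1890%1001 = 889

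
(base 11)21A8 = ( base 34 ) 2HB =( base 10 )2901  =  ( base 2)101101010101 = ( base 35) 2cv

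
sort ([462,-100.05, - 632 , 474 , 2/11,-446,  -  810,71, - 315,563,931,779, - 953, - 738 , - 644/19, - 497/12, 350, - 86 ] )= [ - 953, - 810,-738,-632, - 446, - 315, - 100.05 , - 86 , - 497/12, - 644/19,2/11, 71, 350,462, 474,563,779,931]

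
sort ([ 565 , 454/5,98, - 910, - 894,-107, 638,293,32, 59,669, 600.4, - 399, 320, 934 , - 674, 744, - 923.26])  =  [ - 923.26, - 910,- 894, - 674, - 399,-107, 32, 59, 454/5, 98,293, 320,565, 600.4,638, 669  ,  744 , 934 ]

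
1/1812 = 1/1812 = 0.00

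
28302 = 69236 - 40934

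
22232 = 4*5558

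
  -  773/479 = -2+ 185/479 = - 1.61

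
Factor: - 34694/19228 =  - 2^(-1 )  *23^ ( - 1)*83^1   =  - 83/46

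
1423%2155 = 1423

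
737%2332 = 737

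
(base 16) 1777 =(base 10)6007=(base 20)F07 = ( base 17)13D6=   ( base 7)23341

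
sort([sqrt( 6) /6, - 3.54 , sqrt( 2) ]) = [ - 3.54 , sqrt( 6 ) /6, sqrt(2) ] 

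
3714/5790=619/965  =  0.64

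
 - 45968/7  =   - 45968/7=- 6566.86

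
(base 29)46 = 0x7A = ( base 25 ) 4M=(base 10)122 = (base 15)82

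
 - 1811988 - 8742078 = -10554066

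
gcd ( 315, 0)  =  315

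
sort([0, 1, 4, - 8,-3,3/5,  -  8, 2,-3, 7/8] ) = [ -8, - 8, - 3,-3 , 0, 3/5, 7/8,1, 2, 4 ]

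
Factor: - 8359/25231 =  - 13^1 * 23^( - 1 )*  643^1 * 1097^( - 1)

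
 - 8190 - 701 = - 8891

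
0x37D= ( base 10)893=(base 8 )1575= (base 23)1fj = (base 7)2414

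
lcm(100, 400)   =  400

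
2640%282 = 102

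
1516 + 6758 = 8274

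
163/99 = 1  +  64/99 = 1.65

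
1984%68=12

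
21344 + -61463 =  - 40119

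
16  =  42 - 26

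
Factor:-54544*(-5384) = 2^7*7^1 * 487^1 * 673^1 = 293664896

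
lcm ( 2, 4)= 4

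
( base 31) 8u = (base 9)338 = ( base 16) 116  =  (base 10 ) 278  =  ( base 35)7X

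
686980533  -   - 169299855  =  856280388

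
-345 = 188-533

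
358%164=30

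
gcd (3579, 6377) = 1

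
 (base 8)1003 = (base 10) 515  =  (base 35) EP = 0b1000000011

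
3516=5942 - 2426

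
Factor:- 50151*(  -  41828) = 2^2*3^1*73^1*229^1*10457^1 = 2097716028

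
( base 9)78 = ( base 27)2H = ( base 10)71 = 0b1000111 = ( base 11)65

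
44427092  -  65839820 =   -  21412728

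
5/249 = 5/249=0.02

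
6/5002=3/2501 = 0.00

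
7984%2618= 130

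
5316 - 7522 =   -  2206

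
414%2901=414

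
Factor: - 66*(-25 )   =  2^1*3^1 * 5^2* 11^1 = 1650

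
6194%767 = 58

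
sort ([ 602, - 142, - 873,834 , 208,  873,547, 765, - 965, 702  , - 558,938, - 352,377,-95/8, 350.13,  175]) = [ - 965, - 873, - 558 ,-352,  -  142, - 95/8,175, 208,350.13, 377,  547,602 , 702, 765,834,873, 938]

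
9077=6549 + 2528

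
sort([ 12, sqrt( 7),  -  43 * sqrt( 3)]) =[ - 43*sqrt ( 3),sqrt(7 ),12] 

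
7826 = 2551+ 5275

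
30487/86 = 354 + 1/2 =354.50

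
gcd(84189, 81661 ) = 1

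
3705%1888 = 1817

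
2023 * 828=1675044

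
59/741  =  59/741 = 0.08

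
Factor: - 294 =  - 2^1*3^1*7^2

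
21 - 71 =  - 50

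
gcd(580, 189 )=1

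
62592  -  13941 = 48651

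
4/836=1/209 = 0.00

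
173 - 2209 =-2036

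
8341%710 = 531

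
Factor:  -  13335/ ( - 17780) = 3/4 = 2^ ( - 2 )*3^1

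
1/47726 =1/47726 = 0.00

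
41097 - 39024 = 2073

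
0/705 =0 = 0.00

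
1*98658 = 98658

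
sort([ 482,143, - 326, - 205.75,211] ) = [ - 326,  -  205.75, 143,211, 482]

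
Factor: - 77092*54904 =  - 2^5 * 6863^1*19273^1  =  - 4232659168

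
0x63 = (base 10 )99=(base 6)243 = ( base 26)3l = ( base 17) 5E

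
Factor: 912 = 2^4*3^1*19^1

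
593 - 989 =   -  396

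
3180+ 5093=8273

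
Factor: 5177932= 2^2*1294483^1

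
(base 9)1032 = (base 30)P8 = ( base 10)758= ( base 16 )2f6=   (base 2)1011110110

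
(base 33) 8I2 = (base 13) 4310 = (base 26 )DK0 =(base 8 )22134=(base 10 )9308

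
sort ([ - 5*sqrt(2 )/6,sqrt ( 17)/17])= [-5*sqrt( 2)/6 , sqrt(17 ) /17]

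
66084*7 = 462588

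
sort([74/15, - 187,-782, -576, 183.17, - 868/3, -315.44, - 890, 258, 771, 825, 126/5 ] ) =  [ -890, - 782 ,-576, - 315.44, - 868/3, - 187, 74/15, 126/5, 183.17,258 , 771, 825] 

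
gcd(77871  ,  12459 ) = 3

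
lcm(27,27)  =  27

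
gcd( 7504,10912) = 16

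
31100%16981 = 14119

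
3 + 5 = 8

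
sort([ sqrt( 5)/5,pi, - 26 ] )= [ - 26,sqrt( 5 )/5,pi ]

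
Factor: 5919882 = 2^1 * 3^1*107^1 * 9221^1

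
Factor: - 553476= - 2^2*3^1 *7^1 * 11^1*599^1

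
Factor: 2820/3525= 2^2*5^( - 1 ) = 4/5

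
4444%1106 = 20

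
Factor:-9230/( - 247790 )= 13/349 = 13^1*349^ (-1 ) 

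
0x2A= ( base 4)222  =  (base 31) 1B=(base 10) 42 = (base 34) 18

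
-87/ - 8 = 87/8 = 10.88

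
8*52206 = 417648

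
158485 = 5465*29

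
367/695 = 367/695 = 0.53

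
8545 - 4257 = 4288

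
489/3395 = 489/3395 = 0.14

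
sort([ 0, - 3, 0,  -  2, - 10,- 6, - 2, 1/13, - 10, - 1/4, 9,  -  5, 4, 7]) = [  -  10, - 10, - 6, - 5, - 3, - 2,-2, - 1/4,  0, 0, 1/13,4,7, 9 ] 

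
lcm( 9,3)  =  9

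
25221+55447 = 80668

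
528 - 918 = -390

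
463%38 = 7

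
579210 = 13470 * 43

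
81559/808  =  100 + 759/808= 100.94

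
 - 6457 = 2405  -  8862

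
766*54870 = 42030420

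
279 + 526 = 805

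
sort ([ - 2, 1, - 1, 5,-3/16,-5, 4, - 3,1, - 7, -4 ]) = [  -  7, - 5, - 4, - 3, - 2 , - 1,-3/16, 1,1,  4,  5]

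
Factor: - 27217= - 17^1*1601^1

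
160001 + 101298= 261299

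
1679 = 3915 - 2236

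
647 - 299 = 348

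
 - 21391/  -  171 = 21391/171= 125.09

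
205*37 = 7585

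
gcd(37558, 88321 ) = 1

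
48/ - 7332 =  -4/611= - 0.01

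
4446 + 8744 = 13190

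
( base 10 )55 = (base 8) 67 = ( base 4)313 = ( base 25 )25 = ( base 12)47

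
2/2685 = 2/2685  =  0.00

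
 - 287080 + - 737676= - 1024756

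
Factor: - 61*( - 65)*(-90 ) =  - 2^1*3^2*5^2 * 13^1*61^1 = - 356850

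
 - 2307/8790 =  - 769/2930 = -  0.26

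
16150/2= 8075  =  8075.00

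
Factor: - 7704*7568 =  - 2^7*3^2*11^1*43^1*107^1 = - 58303872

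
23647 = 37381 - 13734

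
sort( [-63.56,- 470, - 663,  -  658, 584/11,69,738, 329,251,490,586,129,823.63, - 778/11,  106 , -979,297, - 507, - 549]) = [-979, - 663, - 658, - 549,-507,-470,-778/11, - 63.56, 584/11, 69,106, 129,251,297,329,490 , 586, 738,823.63]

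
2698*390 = 1052220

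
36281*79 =2866199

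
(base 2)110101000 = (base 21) K4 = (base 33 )CS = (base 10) 424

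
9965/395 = 1993/79 = 25.23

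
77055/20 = 15411/4 =3852.75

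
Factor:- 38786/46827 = - 2^1*3^( - 2 ) * 11^( - 1)*41^1 = -82/99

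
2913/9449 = 2913/9449 = 0.31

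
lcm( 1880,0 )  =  0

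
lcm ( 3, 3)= 3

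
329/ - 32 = -329/32= - 10.28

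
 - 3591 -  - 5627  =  2036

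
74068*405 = 29997540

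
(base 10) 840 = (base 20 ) 220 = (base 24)1b0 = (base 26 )168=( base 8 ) 1510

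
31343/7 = 4477 + 4/7 = 4477.57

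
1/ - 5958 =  - 1/5958 = - 0.00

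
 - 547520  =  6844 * ( - 80 )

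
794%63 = 38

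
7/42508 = 7/42508 = 0.00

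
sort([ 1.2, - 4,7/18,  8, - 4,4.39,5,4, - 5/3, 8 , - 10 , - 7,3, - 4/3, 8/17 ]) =[-10,-7, - 4, - 4,-5/3, - 4/3,7/18,8/17,  1.2, 3 , 4,4.39,5, 8 , 8]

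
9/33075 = 1/3675= 0.00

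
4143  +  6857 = 11000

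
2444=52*47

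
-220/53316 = -1 + 13274/13329 = -0.00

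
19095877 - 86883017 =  -67787140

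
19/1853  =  19/1853 = 0.01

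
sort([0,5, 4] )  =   [0, 4, 5] 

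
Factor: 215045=5^1 * 41^1*1049^1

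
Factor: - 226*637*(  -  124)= 17851288= 2^3*7^2*13^1 * 31^1*113^1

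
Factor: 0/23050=0^1 = 0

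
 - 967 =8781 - 9748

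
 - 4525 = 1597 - 6122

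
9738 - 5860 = 3878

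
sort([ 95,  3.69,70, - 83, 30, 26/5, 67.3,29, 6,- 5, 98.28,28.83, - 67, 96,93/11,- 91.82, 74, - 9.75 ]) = [ - 91.82, - 83, - 67, - 9.75, - 5 , 3.69, 26/5,6, 93/11,28.83,29, 30,67.3, 70,74,95,  96, 98.28 ]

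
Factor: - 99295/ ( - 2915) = 7^1 * 11^( - 1) * 53^( - 1 )*2837^1 = 19859/583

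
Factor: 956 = 2^2*239^1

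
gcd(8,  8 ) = 8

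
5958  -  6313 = -355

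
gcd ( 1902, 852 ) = 6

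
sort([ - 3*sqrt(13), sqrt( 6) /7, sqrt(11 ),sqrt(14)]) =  [ - 3*sqrt ( 13 ),sqrt(6)/7, sqrt(11),sqrt ( 14 )] 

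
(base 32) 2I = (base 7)145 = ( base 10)82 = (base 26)34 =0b1010010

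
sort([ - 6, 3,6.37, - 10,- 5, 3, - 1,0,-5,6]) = [ - 10, - 6,  -  5, - 5 ,  -  1, 0, 3, 3 , 6,  6.37]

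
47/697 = 47/697 = 0.07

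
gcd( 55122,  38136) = 6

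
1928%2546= 1928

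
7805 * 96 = 749280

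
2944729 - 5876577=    - 2931848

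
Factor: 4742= 2^1*2371^1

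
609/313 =1 + 296/313=1.95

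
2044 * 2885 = 5896940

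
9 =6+3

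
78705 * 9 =708345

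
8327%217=81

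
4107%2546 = 1561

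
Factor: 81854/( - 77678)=-40927/38839 = - 38839^( - 1)*40927^1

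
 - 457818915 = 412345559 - 870164474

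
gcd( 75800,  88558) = 2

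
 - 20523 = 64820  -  85343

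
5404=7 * 772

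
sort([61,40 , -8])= [- 8 , 40, 61] 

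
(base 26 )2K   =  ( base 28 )2G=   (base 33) 26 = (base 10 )72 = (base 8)110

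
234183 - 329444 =-95261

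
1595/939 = 1595/939 = 1.70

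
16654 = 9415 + 7239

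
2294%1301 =993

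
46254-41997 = 4257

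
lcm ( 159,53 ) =159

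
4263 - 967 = 3296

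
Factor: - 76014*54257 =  - 2^1 * 3^2*7^1* 23^1 * 41^1*103^1* 337^1 = - 4124291598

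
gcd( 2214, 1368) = 18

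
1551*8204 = 12724404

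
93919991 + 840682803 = 934602794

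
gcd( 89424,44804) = 92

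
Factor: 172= 2^2*43^1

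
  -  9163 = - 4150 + -5013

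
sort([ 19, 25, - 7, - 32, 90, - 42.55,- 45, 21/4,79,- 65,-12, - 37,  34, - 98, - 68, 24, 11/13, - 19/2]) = [ - 98, - 68,-65, - 45, - 42.55, - 37, - 32, - 12, - 19/2, - 7,11/13, 21/4,19,24,25,34,79,90]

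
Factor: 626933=47^1*13339^1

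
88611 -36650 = 51961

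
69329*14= 970606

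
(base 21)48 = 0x5c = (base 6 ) 232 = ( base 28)38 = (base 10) 92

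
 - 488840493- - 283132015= - 205708478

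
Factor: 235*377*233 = 5^1*13^1*29^1*47^1*233^1  =  20642635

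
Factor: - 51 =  -3^1*17^1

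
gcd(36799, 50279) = 1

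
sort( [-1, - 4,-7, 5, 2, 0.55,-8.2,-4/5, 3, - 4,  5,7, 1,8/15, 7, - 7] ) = [ - 8.2, - 7,  -  7,-4,  -  4,-1, - 4/5,8/15, 0.55, 1, 2, 3,5, 5,7, 7] 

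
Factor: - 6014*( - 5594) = 33642316 = 2^2 * 31^1 *97^1*2797^1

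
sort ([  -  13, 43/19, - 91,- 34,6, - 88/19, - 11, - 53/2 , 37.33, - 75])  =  [ - 91, - 75, - 34,-53/2, - 13, - 11, - 88/19, 43/19,  6,37.33] 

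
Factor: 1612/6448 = 1/4  =  2^(-2 )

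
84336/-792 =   -  3514/33 = - 106.48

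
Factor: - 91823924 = -2^2*821^1*27961^1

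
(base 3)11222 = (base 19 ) 71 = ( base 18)78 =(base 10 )134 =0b10000110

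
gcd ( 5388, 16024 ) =4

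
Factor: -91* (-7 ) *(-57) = -3^1*7^2*13^1*19^1 = - 36309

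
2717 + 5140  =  7857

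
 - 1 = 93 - 94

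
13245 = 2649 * 5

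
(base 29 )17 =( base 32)14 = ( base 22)1E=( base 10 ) 36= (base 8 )44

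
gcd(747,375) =3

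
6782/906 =7+ 220/453  =  7.49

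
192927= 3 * 64309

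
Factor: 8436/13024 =57/88 = 2^(  -  3 )*3^1*11^( - 1 ) * 19^1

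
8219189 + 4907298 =13126487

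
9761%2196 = 977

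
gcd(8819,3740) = 1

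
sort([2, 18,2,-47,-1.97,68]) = [-47 ,-1.97,2  ,  2, 18 , 68] 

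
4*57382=229528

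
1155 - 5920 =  - 4765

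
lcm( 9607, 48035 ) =48035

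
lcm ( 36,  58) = 1044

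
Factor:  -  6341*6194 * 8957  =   - 351796511378 = - 2^1*13^2 *17^1*19^1*53^1*163^1* 373^1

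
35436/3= 11812=11812.00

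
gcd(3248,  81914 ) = 14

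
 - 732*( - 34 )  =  24888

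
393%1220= 393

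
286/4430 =143/2215 = 0.06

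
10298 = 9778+520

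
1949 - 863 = 1086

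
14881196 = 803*18532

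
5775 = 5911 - 136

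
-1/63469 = - 1/63469 = -0.00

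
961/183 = 5 + 46/183 = 5.25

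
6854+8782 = 15636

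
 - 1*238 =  - 238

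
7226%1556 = 1002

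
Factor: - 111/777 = -1/7=- 7^( - 1)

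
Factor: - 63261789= -3^1*29^1*251^1*2897^1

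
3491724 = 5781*604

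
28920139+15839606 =44759745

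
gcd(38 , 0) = 38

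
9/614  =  9/614  =  0.01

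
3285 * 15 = 49275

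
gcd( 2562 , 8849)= 1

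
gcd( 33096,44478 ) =42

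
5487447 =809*6783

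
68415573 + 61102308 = 129517881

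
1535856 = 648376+887480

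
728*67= 48776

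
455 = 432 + 23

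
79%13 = 1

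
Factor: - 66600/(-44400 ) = 3/2 = 2^(-1 )*3^1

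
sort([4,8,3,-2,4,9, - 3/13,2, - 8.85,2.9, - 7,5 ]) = [ - 8.85,-7, - 2, - 3/13 , 2,2.9,3,4, 4, 5,8,9 ] 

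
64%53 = 11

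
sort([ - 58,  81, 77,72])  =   [ - 58, 72, 77, 81]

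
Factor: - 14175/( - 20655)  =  35/51 =3^( - 1 )*5^1*7^1*17^( - 1)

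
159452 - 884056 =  - 724604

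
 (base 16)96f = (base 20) 60f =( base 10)2415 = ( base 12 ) 1493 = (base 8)4557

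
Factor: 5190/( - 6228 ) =-5/6 = - 2^(  -  1 )*3^( - 1)* 5^1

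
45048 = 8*5631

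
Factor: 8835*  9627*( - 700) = -59538181500  =  - 2^2*3^2*5^3*7^1*19^1*31^1*3209^1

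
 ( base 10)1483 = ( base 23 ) 2ib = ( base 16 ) 5CB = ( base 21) 37D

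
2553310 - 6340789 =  - 3787479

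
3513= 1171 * 3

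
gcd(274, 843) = 1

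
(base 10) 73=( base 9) 81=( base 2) 1001001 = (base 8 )111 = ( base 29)2F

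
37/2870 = 37/2870 = 0.01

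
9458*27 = 255366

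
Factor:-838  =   - 2^1* 419^1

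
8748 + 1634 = 10382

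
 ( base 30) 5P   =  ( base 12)127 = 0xaf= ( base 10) 175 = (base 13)106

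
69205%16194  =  4429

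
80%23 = 11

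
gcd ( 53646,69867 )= 3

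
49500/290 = 4950/29= 170.69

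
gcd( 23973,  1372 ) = 1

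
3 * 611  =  1833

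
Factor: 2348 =2^2*587^1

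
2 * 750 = 1500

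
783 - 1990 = -1207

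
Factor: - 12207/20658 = -2^(  -  1)*11^( - 1)*13^1 = - 13/22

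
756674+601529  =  1358203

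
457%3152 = 457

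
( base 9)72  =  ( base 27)2B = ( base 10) 65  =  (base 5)230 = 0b1000001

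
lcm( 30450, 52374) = 1309350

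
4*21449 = 85796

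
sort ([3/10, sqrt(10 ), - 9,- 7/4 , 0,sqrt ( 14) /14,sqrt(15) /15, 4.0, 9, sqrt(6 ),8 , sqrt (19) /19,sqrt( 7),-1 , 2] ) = [-9 ,-7/4, - 1,0,sqrt( 19 )/19 , sqrt(15)/15,sqrt(14)/14,3/10,2,sqrt(6), sqrt ( 7),sqrt(10), 4.0 , 8,9 ]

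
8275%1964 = 419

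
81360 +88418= 169778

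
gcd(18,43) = 1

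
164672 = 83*1984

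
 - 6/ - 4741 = 6/4741 = 0.00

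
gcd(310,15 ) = 5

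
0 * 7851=0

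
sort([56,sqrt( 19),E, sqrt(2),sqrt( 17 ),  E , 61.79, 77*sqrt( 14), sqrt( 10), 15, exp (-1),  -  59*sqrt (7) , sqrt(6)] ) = [-59*sqrt (7 ), exp(-1),sqrt(2), sqrt(6 ) , E, E,  sqrt(10),  sqrt( 17), sqrt( 19), 15,56,61.79,  77*sqrt (14)] 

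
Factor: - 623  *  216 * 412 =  -2^5*3^3* 7^1*89^1  *103^1 = - 55442016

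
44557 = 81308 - 36751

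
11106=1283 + 9823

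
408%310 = 98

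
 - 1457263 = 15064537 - 16521800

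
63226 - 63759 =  - 533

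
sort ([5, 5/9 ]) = [ 5/9, 5]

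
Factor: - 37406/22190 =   -  59/35 = -  5^( - 1)*7^( - 1)*59^1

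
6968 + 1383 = 8351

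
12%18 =12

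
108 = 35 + 73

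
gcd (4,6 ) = 2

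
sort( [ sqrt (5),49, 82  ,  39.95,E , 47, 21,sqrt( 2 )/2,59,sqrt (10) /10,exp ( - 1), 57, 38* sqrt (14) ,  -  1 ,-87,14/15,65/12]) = [- 87, - 1,sqrt(  10) /10,exp ( - 1), sqrt (2)/2,14/15,sqrt( 5 ), E,65/12,21, 39.95,47, 49, 57,59,  82,38 *sqrt(14 ) ] 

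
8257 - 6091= 2166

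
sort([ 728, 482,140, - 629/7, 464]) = [-629/7,140,464, 482,728]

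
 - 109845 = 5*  ( - 21969)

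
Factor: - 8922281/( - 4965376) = 2^( - 10 )*13^( - 1)*373^( - 1)*8922281^1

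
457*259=118363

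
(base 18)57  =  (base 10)97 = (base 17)5c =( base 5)342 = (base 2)1100001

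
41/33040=41/33040 = 0.00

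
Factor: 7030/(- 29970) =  - 19/81 = - 3^(  -  4)*19^1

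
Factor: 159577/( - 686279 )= -163/701= -163^1*701^( - 1 ) 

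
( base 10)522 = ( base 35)EW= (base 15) 24C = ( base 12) 376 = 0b1000001010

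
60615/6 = 20205/2 =10102.50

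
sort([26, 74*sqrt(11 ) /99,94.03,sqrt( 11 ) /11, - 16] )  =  [ - 16, sqrt( 11) /11, 74*sqrt(11)/99, 26, 94.03]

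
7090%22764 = 7090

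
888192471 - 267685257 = 620507214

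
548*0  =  0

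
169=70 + 99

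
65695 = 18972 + 46723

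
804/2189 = 804/2189 = 0.37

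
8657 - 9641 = -984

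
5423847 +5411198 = 10835045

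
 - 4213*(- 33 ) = 139029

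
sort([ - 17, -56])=[ - 56, - 17] 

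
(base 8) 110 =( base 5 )242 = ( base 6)200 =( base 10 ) 72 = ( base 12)60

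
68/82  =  34/41  =  0.83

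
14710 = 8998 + 5712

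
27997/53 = 27997/53 = 528.25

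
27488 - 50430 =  - 22942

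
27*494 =13338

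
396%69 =51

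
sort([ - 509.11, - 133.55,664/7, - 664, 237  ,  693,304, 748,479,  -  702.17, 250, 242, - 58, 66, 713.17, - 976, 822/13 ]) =[ - 976, -702.17, - 664, -509.11 , - 133.55, - 58, 822/13 , 66, 664/7,237, 242, 250, 304, 479, 693, 713.17, 748] 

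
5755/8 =5755/8 = 719.38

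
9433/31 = 304 + 9/31 = 304.29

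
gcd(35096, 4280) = 856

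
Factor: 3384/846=4  =  2^2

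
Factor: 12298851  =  3^3*455513^1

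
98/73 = 1+25/73 = 1.34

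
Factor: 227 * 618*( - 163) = -22866618 = - 2^1*3^1 *103^1*163^1 *227^1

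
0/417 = 0= 0.00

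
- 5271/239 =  - 5271/239 = - 22.05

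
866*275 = 238150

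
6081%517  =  394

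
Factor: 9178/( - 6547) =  - 2^1 *13^1* 353^1*6547^(-1 ) 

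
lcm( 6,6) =6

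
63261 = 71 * 891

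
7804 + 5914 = 13718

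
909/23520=303/7840=0.04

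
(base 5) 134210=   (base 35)4IP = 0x15b3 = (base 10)5555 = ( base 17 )123d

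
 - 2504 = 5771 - 8275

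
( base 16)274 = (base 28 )MC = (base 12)444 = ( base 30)KS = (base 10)628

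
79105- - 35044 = 114149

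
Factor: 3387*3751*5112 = 2^3*3^3*11^2*31^1*71^1 * 1129^1 = 64946104344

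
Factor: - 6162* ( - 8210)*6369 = 2^2 * 3^2 * 5^1*11^1*13^1*79^1*193^1*821^1 = 322207837380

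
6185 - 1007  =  5178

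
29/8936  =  29/8936 = 0.00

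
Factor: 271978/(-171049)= -2^1 * 7^1*19427^1*171049^(  -  1)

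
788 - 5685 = - 4897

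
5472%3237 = 2235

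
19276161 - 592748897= - 573472736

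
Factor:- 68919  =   - 3^1 *22973^1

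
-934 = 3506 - 4440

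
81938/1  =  81938= 81938.00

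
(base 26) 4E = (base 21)5d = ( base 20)5I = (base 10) 118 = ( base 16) 76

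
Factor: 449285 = 5^1*  59^1*1523^1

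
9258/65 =9258/65 = 142.43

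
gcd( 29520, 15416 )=328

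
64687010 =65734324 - 1047314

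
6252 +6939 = 13191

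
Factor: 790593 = 3^1*31^1*8501^1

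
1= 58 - 57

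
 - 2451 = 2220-4671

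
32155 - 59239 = -27084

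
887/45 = 887/45 = 19.71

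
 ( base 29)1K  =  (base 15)34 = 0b110001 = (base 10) 49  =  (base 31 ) 1I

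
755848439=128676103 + 627172336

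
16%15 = 1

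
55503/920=55503/920   =  60.33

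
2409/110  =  219/10 = 21.90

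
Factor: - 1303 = - 1303^1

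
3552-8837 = -5285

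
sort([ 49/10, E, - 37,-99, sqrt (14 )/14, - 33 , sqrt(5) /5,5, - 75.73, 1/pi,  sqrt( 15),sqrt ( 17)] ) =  [ - 99, - 75.73, - 37,-33 , sqrt( 14 ) /14, 1/pi,sqrt( 5 )/5,E, sqrt( 15),sqrt(17),49/10, 5 ] 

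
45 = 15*3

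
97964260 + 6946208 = 104910468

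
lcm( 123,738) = 738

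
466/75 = 6+ 16/75 =6.21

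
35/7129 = 35/7129 = 0.00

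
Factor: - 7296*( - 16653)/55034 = 2^6 * 3^2*13^1*19^1*61^1*3931^( - 1 ) =8678592/3931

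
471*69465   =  32718015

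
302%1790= 302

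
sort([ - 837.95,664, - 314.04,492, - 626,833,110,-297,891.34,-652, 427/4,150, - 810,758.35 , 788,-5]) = [ -837.95 , - 810, - 652, - 626, - 314.04, - 297, - 5,  427/4, 110, 150, 492,  664,  758.35,788,833,891.34]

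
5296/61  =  86+50/61 = 86.82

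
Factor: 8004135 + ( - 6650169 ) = 1353966 = 2^1*3^1 * 113^1*1997^1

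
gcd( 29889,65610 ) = 729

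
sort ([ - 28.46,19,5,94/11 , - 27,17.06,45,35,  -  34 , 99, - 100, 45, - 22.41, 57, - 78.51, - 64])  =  [ - 100, - 78.51, - 64, - 34, - 28.46, - 27,-22.41, 5 , 94/11,17.06,19, 35,45,45,57, 99]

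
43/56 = 43/56 = 0.77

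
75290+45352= 120642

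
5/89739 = 5/89739 = 0.00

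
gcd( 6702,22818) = 6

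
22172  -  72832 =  - 50660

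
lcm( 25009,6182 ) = 550198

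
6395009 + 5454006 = 11849015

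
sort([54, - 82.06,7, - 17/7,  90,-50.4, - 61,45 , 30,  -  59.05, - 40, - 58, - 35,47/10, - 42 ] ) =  [ - 82.06 , - 61, - 59.05, - 58, - 50.4, - 42 , - 40, - 35, - 17/7, 47/10, 7, 30,45,54,90] 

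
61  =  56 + 5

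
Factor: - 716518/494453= - 2^1*11^1*383^(-1)*1291^( - 1)*32569^1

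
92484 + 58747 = 151231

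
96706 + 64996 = 161702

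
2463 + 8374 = 10837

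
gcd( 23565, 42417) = 4713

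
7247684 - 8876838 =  - 1629154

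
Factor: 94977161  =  73^1*1301057^1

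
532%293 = 239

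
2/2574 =1/1287 = 0.00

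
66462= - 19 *( - 3498)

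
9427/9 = 9427/9 = 1047.44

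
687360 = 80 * 8592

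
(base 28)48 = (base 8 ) 170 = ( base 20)60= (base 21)5f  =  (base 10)120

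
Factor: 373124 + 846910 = 1220034 = 2^1*3^1*203339^1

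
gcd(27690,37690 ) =10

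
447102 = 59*7578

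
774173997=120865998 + 653307999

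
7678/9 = 7678/9=853.11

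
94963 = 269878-174915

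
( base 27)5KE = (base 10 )4199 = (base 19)BC0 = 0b1000001100111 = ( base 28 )59r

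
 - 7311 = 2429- 9740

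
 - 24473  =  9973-34446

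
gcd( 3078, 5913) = 81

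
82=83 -1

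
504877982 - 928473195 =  - 423595213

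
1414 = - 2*( - 707)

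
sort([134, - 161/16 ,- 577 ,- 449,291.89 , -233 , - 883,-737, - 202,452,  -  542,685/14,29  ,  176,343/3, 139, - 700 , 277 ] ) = [  -  883, - 737, - 700,-577, - 542,-449,-233, - 202,  -  161/16,29,  685/14 , 343/3,134 , 139,176 , 277,291.89, 452 ]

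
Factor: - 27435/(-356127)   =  9145/118709 = 5^1*31^1*59^1*118709^(-1)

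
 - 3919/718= - 3919/718 = - 5.46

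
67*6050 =405350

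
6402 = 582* 11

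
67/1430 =67/1430  =  0.05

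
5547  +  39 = 5586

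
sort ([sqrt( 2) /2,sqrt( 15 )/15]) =[sqrt (15) /15, sqrt(2)/2 ]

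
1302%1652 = 1302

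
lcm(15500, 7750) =15500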